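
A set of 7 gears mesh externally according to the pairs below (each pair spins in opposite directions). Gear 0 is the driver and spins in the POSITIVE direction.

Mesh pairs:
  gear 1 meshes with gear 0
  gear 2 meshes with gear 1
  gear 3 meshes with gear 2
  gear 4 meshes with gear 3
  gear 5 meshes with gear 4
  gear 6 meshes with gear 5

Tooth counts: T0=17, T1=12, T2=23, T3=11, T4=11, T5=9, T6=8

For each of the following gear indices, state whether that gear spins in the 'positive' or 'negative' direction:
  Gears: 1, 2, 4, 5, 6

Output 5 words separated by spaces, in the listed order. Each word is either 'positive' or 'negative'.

Answer: negative positive positive negative positive

Derivation:
Gear 0 (driver): positive (depth 0)
  gear 1: meshes with gear 0 -> depth 1 -> negative (opposite of gear 0)
  gear 2: meshes with gear 1 -> depth 2 -> positive (opposite of gear 1)
  gear 3: meshes with gear 2 -> depth 3 -> negative (opposite of gear 2)
  gear 4: meshes with gear 3 -> depth 4 -> positive (opposite of gear 3)
  gear 5: meshes with gear 4 -> depth 5 -> negative (opposite of gear 4)
  gear 6: meshes with gear 5 -> depth 6 -> positive (opposite of gear 5)
Queried indices 1, 2, 4, 5, 6 -> negative, positive, positive, negative, positive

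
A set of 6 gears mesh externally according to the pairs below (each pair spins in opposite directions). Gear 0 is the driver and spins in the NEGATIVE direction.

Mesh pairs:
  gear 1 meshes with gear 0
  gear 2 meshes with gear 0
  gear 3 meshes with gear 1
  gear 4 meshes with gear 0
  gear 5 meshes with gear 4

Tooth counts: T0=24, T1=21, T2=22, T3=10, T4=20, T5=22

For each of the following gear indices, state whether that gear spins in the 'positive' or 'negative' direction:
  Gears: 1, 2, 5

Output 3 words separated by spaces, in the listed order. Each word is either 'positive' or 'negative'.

Answer: positive positive negative

Derivation:
Gear 0 (driver): negative (depth 0)
  gear 1: meshes with gear 0 -> depth 1 -> positive (opposite of gear 0)
  gear 2: meshes with gear 0 -> depth 1 -> positive (opposite of gear 0)
  gear 3: meshes with gear 1 -> depth 2 -> negative (opposite of gear 1)
  gear 4: meshes with gear 0 -> depth 1 -> positive (opposite of gear 0)
  gear 5: meshes with gear 4 -> depth 2 -> negative (opposite of gear 4)
Queried indices 1, 2, 5 -> positive, positive, negative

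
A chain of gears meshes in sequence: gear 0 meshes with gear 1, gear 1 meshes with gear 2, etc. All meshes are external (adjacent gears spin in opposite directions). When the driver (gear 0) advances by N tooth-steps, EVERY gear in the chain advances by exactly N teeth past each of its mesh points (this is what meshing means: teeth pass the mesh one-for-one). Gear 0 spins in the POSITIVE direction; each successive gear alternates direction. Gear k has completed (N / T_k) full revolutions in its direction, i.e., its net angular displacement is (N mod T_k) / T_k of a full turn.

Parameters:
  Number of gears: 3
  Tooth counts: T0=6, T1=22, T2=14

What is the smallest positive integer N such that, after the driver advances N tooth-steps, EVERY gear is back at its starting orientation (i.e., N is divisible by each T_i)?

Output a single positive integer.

Answer: 462

Derivation:
Gear k returns to start when N is a multiple of T_k.
All gears at start simultaneously when N is a common multiple of [6, 22, 14]; the smallest such N is lcm(6, 22, 14).
Start: lcm = T0 = 6
Fold in T1=22: gcd(6, 22) = 2; lcm(6, 22) = 6 * 22 / 2 = 132 / 2 = 66
Fold in T2=14: gcd(66, 14) = 2; lcm(66, 14) = 66 * 14 / 2 = 924 / 2 = 462
Full cycle length = 462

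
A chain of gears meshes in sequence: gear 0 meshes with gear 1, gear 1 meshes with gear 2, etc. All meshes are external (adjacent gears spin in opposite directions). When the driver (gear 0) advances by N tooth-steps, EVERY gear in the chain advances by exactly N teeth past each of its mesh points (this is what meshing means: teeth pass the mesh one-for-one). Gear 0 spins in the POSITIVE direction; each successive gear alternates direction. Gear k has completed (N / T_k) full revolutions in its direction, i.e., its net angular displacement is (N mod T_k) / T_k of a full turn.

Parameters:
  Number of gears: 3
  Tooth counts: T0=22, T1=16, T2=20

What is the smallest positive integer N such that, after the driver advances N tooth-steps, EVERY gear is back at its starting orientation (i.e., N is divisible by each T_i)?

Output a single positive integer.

Gear k returns to start when N is a multiple of T_k.
All gears at start simultaneously when N is a common multiple of [22, 16, 20]; the smallest such N is lcm(22, 16, 20).
Start: lcm = T0 = 22
Fold in T1=16: gcd(22, 16) = 2; lcm(22, 16) = 22 * 16 / 2 = 352 / 2 = 176
Fold in T2=20: gcd(176, 20) = 4; lcm(176, 20) = 176 * 20 / 4 = 3520 / 4 = 880
Full cycle length = 880

Answer: 880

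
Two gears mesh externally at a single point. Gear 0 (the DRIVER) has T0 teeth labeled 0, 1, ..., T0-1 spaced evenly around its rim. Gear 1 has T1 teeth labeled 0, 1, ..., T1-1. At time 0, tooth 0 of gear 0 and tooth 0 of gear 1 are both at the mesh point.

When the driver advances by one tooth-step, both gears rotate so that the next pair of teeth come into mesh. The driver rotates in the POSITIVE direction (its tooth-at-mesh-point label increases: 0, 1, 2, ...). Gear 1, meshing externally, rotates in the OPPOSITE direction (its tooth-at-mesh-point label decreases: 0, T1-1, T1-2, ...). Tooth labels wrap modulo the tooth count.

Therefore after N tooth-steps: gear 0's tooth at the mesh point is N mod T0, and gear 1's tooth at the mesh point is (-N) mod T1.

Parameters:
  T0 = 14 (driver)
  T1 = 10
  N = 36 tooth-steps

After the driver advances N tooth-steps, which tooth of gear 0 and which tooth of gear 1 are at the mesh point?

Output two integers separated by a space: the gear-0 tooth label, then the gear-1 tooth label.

Answer: 8 4

Derivation:
Gear 0 (driver, T0=14): tooth at mesh = N mod T0
  36 = 2 * 14 + 8, so 36 mod 14 = 8
  gear 0 tooth = 8
Gear 1 (driven, T1=10): tooth at mesh = (-N) mod T1
  36 = 3 * 10 + 6, so 36 mod 10 = 6
  (-36) mod 10 = (-6) mod 10 = 10 - 6 = 4
Mesh after 36 steps: gear-0 tooth 8 meets gear-1 tooth 4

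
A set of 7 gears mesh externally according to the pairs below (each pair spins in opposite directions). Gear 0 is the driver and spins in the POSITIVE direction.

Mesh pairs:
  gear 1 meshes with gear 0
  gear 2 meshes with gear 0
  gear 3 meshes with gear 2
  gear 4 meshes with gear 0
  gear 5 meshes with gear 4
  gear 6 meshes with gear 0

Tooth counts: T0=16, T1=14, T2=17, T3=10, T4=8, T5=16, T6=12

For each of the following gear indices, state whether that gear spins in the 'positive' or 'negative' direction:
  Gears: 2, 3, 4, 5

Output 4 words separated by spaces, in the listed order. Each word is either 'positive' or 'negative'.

Answer: negative positive negative positive

Derivation:
Gear 0 (driver): positive (depth 0)
  gear 1: meshes with gear 0 -> depth 1 -> negative (opposite of gear 0)
  gear 2: meshes with gear 0 -> depth 1 -> negative (opposite of gear 0)
  gear 3: meshes with gear 2 -> depth 2 -> positive (opposite of gear 2)
  gear 4: meshes with gear 0 -> depth 1 -> negative (opposite of gear 0)
  gear 5: meshes with gear 4 -> depth 2 -> positive (opposite of gear 4)
  gear 6: meshes with gear 0 -> depth 1 -> negative (opposite of gear 0)
Queried indices 2, 3, 4, 5 -> negative, positive, negative, positive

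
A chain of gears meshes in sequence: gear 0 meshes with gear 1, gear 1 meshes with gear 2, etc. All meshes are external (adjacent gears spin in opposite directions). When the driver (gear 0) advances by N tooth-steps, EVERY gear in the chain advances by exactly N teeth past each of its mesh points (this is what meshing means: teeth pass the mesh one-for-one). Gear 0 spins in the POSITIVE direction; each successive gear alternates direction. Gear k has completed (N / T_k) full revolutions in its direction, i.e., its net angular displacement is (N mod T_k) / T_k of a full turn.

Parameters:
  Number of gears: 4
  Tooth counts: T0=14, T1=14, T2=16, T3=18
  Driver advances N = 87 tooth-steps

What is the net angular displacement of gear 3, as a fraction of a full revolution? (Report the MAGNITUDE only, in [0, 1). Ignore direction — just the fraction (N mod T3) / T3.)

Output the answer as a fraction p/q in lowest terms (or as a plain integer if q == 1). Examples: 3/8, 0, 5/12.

Chain of 4 gears, tooth counts: [14, 14, 16, 18]
  gear 0: T0=14, direction=positive, advance = 87 mod 14 = 3 teeth = 3/14 turn
  gear 1: T1=14, direction=negative, advance = 87 mod 14 = 3 teeth = 3/14 turn
  gear 2: T2=16, direction=positive, advance = 87 mod 16 = 7 teeth = 7/16 turn
  gear 3: T3=18, direction=negative, advance = 87 mod 18 = 15 teeth = 15/18 turn
Gear 3: 87 mod 18 = 15
Fraction = 15 / 18 = 5/6 (gcd(15,18)=3) = 5/6

Answer: 5/6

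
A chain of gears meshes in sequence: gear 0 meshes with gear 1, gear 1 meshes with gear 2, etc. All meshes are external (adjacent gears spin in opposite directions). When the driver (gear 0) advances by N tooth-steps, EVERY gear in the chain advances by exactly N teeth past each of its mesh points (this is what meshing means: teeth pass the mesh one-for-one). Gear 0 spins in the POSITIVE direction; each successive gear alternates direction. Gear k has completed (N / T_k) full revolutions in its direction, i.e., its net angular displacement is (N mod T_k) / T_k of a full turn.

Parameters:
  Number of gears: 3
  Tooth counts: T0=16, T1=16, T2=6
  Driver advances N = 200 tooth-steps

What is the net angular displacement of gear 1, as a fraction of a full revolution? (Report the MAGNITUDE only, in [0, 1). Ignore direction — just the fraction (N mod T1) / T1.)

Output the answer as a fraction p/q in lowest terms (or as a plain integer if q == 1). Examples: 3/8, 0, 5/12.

Answer: 1/2

Derivation:
Chain of 3 gears, tooth counts: [16, 16, 6]
  gear 0: T0=16, direction=positive, advance = 200 mod 16 = 8 teeth = 8/16 turn
  gear 1: T1=16, direction=negative, advance = 200 mod 16 = 8 teeth = 8/16 turn
  gear 2: T2=6, direction=positive, advance = 200 mod 6 = 2 teeth = 2/6 turn
Gear 1: 200 mod 16 = 8
Fraction = 8 / 16 = 1/2 (gcd(8,16)=8) = 1/2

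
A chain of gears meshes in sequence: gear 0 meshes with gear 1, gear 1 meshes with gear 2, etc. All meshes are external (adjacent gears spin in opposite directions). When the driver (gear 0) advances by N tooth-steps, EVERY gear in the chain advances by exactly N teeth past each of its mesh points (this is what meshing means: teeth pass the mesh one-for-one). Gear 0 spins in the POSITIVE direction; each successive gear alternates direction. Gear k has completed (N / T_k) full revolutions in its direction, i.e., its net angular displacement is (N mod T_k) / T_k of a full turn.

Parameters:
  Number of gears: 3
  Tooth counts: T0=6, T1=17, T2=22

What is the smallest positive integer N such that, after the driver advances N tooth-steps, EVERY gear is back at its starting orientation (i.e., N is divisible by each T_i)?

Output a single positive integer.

Gear k returns to start when N is a multiple of T_k.
All gears at start simultaneously when N is a common multiple of [6, 17, 22]; the smallest such N is lcm(6, 17, 22).
Start: lcm = T0 = 6
Fold in T1=17: gcd(6, 17) = 1; lcm(6, 17) = 6 * 17 / 1 = 102 / 1 = 102
Fold in T2=22: gcd(102, 22) = 2; lcm(102, 22) = 102 * 22 / 2 = 2244 / 2 = 1122
Full cycle length = 1122

Answer: 1122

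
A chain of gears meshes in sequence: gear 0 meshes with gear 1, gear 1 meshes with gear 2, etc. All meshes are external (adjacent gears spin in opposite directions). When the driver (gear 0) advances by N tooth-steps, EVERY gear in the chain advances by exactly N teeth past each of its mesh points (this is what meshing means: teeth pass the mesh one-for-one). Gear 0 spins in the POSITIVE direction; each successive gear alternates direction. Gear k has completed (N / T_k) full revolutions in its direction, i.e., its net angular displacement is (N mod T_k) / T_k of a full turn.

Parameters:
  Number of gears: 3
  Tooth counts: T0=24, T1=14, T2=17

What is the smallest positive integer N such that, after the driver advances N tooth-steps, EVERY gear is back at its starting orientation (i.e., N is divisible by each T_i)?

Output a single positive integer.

Gear k returns to start when N is a multiple of T_k.
All gears at start simultaneously when N is a common multiple of [24, 14, 17]; the smallest such N is lcm(24, 14, 17).
Start: lcm = T0 = 24
Fold in T1=14: gcd(24, 14) = 2; lcm(24, 14) = 24 * 14 / 2 = 336 / 2 = 168
Fold in T2=17: gcd(168, 17) = 1; lcm(168, 17) = 168 * 17 / 1 = 2856 / 1 = 2856
Full cycle length = 2856

Answer: 2856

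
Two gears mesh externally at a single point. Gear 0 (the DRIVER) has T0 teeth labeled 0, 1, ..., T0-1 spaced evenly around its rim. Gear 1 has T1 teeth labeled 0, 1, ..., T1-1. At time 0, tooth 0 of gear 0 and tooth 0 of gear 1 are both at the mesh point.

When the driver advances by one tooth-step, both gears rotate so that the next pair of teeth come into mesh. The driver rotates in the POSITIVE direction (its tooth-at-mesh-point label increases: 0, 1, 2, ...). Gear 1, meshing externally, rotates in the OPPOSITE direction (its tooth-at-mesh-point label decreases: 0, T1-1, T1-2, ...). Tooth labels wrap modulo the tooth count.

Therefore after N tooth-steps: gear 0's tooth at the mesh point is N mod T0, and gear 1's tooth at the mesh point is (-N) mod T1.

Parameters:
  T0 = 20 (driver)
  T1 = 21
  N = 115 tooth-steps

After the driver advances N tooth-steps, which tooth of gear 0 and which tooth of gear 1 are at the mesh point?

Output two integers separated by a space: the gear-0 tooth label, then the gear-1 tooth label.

Answer: 15 11

Derivation:
Gear 0 (driver, T0=20): tooth at mesh = N mod T0
  115 = 5 * 20 + 15, so 115 mod 20 = 15
  gear 0 tooth = 15
Gear 1 (driven, T1=21): tooth at mesh = (-N) mod T1
  115 = 5 * 21 + 10, so 115 mod 21 = 10
  (-115) mod 21 = (-10) mod 21 = 21 - 10 = 11
Mesh after 115 steps: gear-0 tooth 15 meets gear-1 tooth 11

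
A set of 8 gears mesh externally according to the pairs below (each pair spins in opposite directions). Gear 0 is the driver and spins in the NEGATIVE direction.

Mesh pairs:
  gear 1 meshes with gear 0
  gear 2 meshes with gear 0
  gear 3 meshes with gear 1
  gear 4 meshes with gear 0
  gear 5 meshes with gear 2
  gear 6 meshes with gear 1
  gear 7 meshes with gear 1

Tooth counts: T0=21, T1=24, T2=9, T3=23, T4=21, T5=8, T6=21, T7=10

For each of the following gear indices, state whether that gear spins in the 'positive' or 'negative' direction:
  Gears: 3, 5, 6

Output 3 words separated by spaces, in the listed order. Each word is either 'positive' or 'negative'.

Answer: negative negative negative

Derivation:
Gear 0 (driver): negative (depth 0)
  gear 1: meshes with gear 0 -> depth 1 -> positive (opposite of gear 0)
  gear 2: meshes with gear 0 -> depth 1 -> positive (opposite of gear 0)
  gear 3: meshes with gear 1 -> depth 2 -> negative (opposite of gear 1)
  gear 4: meshes with gear 0 -> depth 1 -> positive (opposite of gear 0)
  gear 5: meshes with gear 2 -> depth 2 -> negative (opposite of gear 2)
  gear 6: meshes with gear 1 -> depth 2 -> negative (opposite of gear 1)
  gear 7: meshes with gear 1 -> depth 2 -> negative (opposite of gear 1)
Queried indices 3, 5, 6 -> negative, negative, negative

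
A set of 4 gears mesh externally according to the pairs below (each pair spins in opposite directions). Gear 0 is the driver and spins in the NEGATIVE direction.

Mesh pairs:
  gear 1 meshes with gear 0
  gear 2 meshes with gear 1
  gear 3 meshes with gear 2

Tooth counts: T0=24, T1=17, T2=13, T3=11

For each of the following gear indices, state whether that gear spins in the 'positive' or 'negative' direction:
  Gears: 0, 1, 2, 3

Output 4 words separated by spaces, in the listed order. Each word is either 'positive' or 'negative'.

Answer: negative positive negative positive

Derivation:
Gear 0 (driver): negative (depth 0)
  gear 1: meshes with gear 0 -> depth 1 -> positive (opposite of gear 0)
  gear 2: meshes with gear 1 -> depth 2 -> negative (opposite of gear 1)
  gear 3: meshes with gear 2 -> depth 3 -> positive (opposite of gear 2)
Queried indices 0, 1, 2, 3 -> negative, positive, negative, positive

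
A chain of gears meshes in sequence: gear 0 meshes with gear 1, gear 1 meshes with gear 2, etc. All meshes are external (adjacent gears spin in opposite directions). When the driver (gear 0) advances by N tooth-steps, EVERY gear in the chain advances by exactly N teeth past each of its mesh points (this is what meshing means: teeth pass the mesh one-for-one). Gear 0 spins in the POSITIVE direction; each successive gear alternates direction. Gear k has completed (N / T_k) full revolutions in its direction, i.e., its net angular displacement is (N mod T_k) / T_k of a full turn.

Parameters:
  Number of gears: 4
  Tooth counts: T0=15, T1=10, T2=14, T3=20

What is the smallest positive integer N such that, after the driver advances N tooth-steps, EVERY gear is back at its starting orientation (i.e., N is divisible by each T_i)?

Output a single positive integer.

Gear k returns to start when N is a multiple of T_k.
All gears at start simultaneously when N is a common multiple of [15, 10, 14, 20]; the smallest such N is lcm(15, 10, 14, 20).
Start: lcm = T0 = 15
Fold in T1=10: gcd(15, 10) = 5; lcm(15, 10) = 15 * 10 / 5 = 150 / 5 = 30
Fold in T2=14: gcd(30, 14) = 2; lcm(30, 14) = 30 * 14 / 2 = 420 / 2 = 210
Fold in T3=20: gcd(210, 20) = 10; lcm(210, 20) = 210 * 20 / 10 = 4200 / 10 = 420
Full cycle length = 420

Answer: 420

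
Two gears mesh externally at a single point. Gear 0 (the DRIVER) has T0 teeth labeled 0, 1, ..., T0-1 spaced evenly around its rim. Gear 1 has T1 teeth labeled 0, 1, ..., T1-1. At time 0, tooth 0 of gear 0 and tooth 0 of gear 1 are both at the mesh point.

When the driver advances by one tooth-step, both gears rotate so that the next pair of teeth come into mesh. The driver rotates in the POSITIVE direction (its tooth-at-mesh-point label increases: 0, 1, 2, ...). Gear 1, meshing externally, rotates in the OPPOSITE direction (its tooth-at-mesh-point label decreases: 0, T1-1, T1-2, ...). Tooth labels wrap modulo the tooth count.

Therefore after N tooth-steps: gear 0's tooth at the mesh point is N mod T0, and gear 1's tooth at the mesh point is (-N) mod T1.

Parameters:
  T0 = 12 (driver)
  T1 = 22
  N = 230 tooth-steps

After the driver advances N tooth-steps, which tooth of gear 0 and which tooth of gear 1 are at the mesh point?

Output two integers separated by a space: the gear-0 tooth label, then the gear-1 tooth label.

Answer: 2 12

Derivation:
Gear 0 (driver, T0=12): tooth at mesh = N mod T0
  230 = 19 * 12 + 2, so 230 mod 12 = 2
  gear 0 tooth = 2
Gear 1 (driven, T1=22): tooth at mesh = (-N) mod T1
  230 = 10 * 22 + 10, so 230 mod 22 = 10
  (-230) mod 22 = (-10) mod 22 = 22 - 10 = 12
Mesh after 230 steps: gear-0 tooth 2 meets gear-1 tooth 12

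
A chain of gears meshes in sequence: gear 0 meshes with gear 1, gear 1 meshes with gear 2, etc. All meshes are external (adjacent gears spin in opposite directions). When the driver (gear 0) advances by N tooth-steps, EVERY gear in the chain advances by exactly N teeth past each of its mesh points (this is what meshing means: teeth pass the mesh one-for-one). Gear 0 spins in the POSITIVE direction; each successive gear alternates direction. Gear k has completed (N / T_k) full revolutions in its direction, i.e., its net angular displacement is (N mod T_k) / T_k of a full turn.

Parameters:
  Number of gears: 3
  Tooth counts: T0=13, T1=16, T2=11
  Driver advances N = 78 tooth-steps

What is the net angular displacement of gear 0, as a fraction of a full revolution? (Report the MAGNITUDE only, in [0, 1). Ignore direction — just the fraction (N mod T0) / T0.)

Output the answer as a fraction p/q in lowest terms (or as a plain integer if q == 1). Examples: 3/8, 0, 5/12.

Answer: 0

Derivation:
Chain of 3 gears, tooth counts: [13, 16, 11]
  gear 0: T0=13, direction=positive, advance = 78 mod 13 = 0 teeth = 0/13 turn
  gear 1: T1=16, direction=negative, advance = 78 mod 16 = 14 teeth = 14/16 turn
  gear 2: T2=11, direction=positive, advance = 78 mod 11 = 1 teeth = 1/11 turn
Gear 0: 78 mod 13 = 0
Fraction = 0 / 13 = 0/1 (gcd(0,13)=13) = 0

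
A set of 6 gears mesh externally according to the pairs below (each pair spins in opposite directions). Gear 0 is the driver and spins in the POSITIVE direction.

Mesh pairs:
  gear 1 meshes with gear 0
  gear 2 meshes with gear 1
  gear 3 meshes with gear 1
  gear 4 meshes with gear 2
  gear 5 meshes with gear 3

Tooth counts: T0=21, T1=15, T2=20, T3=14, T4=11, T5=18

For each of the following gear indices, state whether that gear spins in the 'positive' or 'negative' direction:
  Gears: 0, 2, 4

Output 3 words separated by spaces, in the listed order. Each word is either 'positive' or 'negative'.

Answer: positive positive negative

Derivation:
Gear 0 (driver): positive (depth 0)
  gear 1: meshes with gear 0 -> depth 1 -> negative (opposite of gear 0)
  gear 2: meshes with gear 1 -> depth 2 -> positive (opposite of gear 1)
  gear 3: meshes with gear 1 -> depth 2 -> positive (opposite of gear 1)
  gear 4: meshes with gear 2 -> depth 3 -> negative (opposite of gear 2)
  gear 5: meshes with gear 3 -> depth 3 -> negative (opposite of gear 3)
Queried indices 0, 2, 4 -> positive, positive, negative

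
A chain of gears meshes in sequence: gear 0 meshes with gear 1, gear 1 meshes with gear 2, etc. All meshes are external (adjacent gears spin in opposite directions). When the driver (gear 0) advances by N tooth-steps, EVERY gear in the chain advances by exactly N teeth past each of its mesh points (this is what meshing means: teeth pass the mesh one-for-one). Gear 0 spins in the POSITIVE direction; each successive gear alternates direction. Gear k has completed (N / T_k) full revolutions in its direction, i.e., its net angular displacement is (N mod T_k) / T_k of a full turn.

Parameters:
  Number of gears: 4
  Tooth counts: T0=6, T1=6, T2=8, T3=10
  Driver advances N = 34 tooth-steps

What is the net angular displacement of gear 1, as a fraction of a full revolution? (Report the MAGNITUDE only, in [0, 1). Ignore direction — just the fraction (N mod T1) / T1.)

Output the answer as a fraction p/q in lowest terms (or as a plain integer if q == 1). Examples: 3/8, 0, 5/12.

Answer: 2/3

Derivation:
Chain of 4 gears, tooth counts: [6, 6, 8, 10]
  gear 0: T0=6, direction=positive, advance = 34 mod 6 = 4 teeth = 4/6 turn
  gear 1: T1=6, direction=negative, advance = 34 mod 6 = 4 teeth = 4/6 turn
  gear 2: T2=8, direction=positive, advance = 34 mod 8 = 2 teeth = 2/8 turn
  gear 3: T3=10, direction=negative, advance = 34 mod 10 = 4 teeth = 4/10 turn
Gear 1: 34 mod 6 = 4
Fraction = 4 / 6 = 2/3 (gcd(4,6)=2) = 2/3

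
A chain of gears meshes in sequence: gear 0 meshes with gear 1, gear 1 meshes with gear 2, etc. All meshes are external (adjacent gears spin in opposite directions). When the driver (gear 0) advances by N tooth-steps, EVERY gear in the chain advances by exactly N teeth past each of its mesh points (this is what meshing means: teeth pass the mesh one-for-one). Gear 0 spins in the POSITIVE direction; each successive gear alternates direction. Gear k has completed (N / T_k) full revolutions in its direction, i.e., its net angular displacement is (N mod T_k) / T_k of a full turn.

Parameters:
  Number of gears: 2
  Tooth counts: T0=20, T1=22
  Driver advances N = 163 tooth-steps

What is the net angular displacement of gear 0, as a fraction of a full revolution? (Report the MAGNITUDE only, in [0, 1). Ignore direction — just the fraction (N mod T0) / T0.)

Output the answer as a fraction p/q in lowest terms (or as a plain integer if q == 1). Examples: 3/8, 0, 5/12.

Answer: 3/20

Derivation:
Chain of 2 gears, tooth counts: [20, 22]
  gear 0: T0=20, direction=positive, advance = 163 mod 20 = 3 teeth = 3/20 turn
  gear 1: T1=22, direction=negative, advance = 163 mod 22 = 9 teeth = 9/22 turn
Gear 0: 163 mod 20 = 3
Fraction = 3 / 20 = 3/20 (gcd(3,20)=1) = 3/20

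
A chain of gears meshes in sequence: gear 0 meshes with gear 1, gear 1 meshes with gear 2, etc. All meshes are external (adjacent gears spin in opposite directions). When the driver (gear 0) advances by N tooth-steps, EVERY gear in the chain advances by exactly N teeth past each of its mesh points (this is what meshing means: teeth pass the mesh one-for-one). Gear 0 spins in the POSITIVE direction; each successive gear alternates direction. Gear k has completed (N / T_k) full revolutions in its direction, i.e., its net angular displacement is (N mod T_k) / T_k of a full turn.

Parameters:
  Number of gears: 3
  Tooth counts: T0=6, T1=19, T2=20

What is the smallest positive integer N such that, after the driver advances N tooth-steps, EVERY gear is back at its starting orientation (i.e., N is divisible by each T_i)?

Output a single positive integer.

Gear k returns to start when N is a multiple of T_k.
All gears at start simultaneously when N is a common multiple of [6, 19, 20]; the smallest such N is lcm(6, 19, 20).
Start: lcm = T0 = 6
Fold in T1=19: gcd(6, 19) = 1; lcm(6, 19) = 6 * 19 / 1 = 114 / 1 = 114
Fold in T2=20: gcd(114, 20) = 2; lcm(114, 20) = 114 * 20 / 2 = 2280 / 2 = 1140
Full cycle length = 1140

Answer: 1140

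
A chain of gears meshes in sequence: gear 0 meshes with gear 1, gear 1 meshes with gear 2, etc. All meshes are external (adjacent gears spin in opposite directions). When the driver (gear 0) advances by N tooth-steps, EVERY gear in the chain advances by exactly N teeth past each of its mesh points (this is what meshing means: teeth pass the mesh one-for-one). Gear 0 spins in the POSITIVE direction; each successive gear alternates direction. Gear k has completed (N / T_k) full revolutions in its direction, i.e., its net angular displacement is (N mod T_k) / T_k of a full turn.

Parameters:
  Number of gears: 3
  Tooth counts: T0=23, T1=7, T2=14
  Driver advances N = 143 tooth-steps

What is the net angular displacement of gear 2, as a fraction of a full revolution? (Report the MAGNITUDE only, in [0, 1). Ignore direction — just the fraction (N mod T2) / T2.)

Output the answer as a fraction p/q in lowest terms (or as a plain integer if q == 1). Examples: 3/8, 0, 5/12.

Answer: 3/14

Derivation:
Chain of 3 gears, tooth counts: [23, 7, 14]
  gear 0: T0=23, direction=positive, advance = 143 mod 23 = 5 teeth = 5/23 turn
  gear 1: T1=7, direction=negative, advance = 143 mod 7 = 3 teeth = 3/7 turn
  gear 2: T2=14, direction=positive, advance = 143 mod 14 = 3 teeth = 3/14 turn
Gear 2: 143 mod 14 = 3
Fraction = 3 / 14 = 3/14 (gcd(3,14)=1) = 3/14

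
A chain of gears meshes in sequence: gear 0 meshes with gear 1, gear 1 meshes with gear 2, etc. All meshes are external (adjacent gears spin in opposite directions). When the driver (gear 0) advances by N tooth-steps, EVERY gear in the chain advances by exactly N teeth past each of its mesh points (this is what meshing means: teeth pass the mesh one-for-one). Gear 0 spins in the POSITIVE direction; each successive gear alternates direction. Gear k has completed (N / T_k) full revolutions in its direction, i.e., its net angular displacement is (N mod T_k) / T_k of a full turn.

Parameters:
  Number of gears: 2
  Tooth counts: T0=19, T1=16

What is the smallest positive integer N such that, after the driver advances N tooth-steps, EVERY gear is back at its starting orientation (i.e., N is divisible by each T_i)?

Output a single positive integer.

Gear k returns to start when N is a multiple of T_k.
All gears at start simultaneously when N is a common multiple of [19, 16]; the smallest such N is lcm(19, 16).
Start: lcm = T0 = 19
Fold in T1=16: gcd(19, 16) = 1; lcm(19, 16) = 19 * 16 / 1 = 304 / 1 = 304
Full cycle length = 304

Answer: 304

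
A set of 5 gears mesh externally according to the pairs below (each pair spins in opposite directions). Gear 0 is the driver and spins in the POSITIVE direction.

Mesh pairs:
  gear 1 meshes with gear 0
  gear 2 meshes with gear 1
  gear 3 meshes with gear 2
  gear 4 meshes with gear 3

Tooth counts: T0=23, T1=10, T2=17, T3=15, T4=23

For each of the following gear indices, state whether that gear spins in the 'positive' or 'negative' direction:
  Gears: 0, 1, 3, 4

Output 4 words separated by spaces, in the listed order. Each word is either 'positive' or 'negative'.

Answer: positive negative negative positive

Derivation:
Gear 0 (driver): positive (depth 0)
  gear 1: meshes with gear 0 -> depth 1 -> negative (opposite of gear 0)
  gear 2: meshes with gear 1 -> depth 2 -> positive (opposite of gear 1)
  gear 3: meshes with gear 2 -> depth 3 -> negative (opposite of gear 2)
  gear 4: meshes with gear 3 -> depth 4 -> positive (opposite of gear 3)
Queried indices 0, 1, 3, 4 -> positive, negative, negative, positive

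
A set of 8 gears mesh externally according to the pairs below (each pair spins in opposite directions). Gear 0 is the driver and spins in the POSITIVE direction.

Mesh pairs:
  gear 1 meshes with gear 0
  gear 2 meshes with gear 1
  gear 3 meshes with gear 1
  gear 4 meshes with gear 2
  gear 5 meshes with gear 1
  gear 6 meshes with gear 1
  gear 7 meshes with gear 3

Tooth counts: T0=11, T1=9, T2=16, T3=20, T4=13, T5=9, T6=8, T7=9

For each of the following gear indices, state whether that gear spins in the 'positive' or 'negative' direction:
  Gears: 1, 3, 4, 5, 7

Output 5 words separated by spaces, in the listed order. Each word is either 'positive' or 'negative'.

Gear 0 (driver): positive (depth 0)
  gear 1: meshes with gear 0 -> depth 1 -> negative (opposite of gear 0)
  gear 2: meshes with gear 1 -> depth 2 -> positive (opposite of gear 1)
  gear 3: meshes with gear 1 -> depth 2 -> positive (opposite of gear 1)
  gear 4: meshes with gear 2 -> depth 3 -> negative (opposite of gear 2)
  gear 5: meshes with gear 1 -> depth 2 -> positive (opposite of gear 1)
  gear 6: meshes with gear 1 -> depth 2 -> positive (opposite of gear 1)
  gear 7: meshes with gear 3 -> depth 3 -> negative (opposite of gear 3)
Queried indices 1, 3, 4, 5, 7 -> negative, positive, negative, positive, negative

Answer: negative positive negative positive negative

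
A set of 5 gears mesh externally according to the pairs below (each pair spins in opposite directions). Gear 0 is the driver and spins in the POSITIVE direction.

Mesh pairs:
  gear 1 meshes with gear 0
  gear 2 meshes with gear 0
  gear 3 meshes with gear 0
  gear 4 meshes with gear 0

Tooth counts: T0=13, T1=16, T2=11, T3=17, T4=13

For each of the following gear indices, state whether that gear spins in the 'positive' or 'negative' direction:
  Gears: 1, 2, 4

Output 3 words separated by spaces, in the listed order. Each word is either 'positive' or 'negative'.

Answer: negative negative negative

Derivation:
Gear 0 (driver): positive (depth 0)
  gear 1: meshes with gear 0 -> depth 1 -> negative (opposite of gear 0)
  gear 2: meshes with gear 0 -> depth 1 -> negative (opposite of gear 0)
  gear 3: meshes with gear 0 -> depth 1 -> negative (opposite of gear 0)
  gear 4: meshes with gear 0 -> depth 1 -> negative (opposite of gear 0)
Queried indices 1, 2, 4 -> negative, negative, negative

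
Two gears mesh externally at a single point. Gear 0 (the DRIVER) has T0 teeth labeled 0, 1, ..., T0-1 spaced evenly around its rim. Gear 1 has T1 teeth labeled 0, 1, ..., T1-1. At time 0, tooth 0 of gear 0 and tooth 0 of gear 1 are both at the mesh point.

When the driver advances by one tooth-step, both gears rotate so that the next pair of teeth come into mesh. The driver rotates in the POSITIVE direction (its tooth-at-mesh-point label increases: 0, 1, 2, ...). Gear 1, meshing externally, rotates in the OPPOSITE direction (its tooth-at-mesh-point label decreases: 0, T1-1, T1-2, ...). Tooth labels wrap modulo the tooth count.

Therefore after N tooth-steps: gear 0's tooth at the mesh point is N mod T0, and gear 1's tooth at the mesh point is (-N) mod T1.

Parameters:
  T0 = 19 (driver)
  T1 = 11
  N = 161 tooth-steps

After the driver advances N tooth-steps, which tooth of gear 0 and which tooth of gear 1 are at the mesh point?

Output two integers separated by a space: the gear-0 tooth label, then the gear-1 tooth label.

Answer: 9 4

Derivation:
Gear 0 (driver, T0=19): tooth at mesh = N mod T0
  161 = 8 * 19 + 9, so 161 mod 19 = 9
  gear 0 tooth = 9
Gear 1 (driven, T1=11): tooth at mesh = (-N) mod T1
  161 = 14 * 11 + 7, so 161 mod 11 = 7
  (-161) mod 11 = (-7) mod 11 = 11 - 7 = 4
Mesh after 161 steps: gear-0 tooth 9 meets gear-1 tooth 4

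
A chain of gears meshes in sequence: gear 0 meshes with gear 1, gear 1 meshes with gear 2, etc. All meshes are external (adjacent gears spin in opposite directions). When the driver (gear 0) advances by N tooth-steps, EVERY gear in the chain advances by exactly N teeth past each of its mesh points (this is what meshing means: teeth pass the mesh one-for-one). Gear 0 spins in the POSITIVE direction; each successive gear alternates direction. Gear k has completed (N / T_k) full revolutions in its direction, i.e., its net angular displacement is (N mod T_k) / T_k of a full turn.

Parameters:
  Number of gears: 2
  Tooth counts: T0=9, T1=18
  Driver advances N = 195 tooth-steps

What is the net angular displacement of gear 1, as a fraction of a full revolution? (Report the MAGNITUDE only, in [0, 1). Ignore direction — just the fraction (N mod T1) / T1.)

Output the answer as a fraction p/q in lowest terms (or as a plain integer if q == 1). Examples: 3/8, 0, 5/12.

Answer: 5/6

Derivation:
Chain of 2 gears, tooth counts: [9, 18]
  gear 0: T0=9, direction=positive, advance = 195 mod 9 = 6 teeth = 6/9 turn
  gear 1: T1=18, direction=negative, advance = 195 mod 18 = 15 teeth = 15/18 turn
Gear 1: 195 mod 18 = 15
Fraction = 15 / 18 = 5/6 (gcd(15,18)=3) = 5/6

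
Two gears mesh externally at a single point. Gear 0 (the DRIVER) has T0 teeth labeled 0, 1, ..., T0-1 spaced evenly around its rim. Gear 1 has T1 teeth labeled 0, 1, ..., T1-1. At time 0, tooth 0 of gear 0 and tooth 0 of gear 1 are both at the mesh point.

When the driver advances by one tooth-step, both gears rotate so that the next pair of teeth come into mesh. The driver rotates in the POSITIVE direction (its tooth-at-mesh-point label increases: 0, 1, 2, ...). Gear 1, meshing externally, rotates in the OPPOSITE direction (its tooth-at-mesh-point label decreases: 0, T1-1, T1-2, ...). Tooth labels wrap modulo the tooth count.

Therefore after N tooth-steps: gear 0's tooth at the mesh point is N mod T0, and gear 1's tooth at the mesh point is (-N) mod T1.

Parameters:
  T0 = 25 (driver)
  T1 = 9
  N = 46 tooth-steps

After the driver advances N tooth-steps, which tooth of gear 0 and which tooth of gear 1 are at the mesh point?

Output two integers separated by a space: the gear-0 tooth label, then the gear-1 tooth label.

Gear 0 (driver, T0=25): tooth at mesh = N mod T0
  46 = 1 * 25 + 21, so 46 mod 25 = 21
  gear 0 tooth = 21
Gear 1 (driven, T1=9): tooth at mesh = (-N) mod T1
  46 = 5 * 9 + 1, so 46 mod 9 = 1
  (-46) mod 9 = (-1) mod 9 = 9 - 1 = 8
Mesh after 46 steps: gear-0 tooth 21 meets gear-1 tooth 8

Answer: 21 8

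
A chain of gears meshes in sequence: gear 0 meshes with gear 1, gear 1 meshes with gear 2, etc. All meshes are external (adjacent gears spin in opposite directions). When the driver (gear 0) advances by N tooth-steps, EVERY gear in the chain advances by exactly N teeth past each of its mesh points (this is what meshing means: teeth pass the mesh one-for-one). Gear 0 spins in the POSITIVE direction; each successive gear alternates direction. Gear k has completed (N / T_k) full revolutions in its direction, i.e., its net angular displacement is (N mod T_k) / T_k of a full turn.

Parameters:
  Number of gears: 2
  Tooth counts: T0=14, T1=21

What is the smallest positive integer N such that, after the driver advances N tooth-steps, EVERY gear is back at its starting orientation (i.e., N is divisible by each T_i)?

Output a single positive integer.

Gear k returns to start when N is a multiple of T_k.
All gears at start simultaneously when N is a common multiple of [14, 21]; the smallest such N is lcm(14, 21).
Start: lcm = T0 = 14
Fold in T1=21: gcd(14, 21) = 7; lcm(14, 21) = 14 * 21 / 7 = 294 / 7 = 42
Full cycle length = 42

Answer: 42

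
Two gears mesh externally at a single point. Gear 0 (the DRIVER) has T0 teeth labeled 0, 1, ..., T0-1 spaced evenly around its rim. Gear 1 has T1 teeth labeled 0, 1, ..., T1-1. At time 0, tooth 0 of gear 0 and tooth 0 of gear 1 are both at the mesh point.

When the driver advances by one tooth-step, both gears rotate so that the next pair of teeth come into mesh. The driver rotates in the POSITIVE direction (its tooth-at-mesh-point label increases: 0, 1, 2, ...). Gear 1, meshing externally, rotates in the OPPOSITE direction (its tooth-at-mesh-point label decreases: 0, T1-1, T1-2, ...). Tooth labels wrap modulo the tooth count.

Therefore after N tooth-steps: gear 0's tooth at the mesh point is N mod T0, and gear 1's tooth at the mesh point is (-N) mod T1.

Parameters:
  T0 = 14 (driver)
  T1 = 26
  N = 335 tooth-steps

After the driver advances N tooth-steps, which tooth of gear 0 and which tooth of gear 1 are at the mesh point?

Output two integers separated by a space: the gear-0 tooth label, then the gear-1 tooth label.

Gear 0 (driver, T0=14): tooth at mesh = N mod T0
  335 = 23 * 14 + 13, so 335 mod 14 = 13
  gear 0 tooth = 13
Gear 1 (driven, T1=26): tooth at mesh = (-N) mod T1
  335 = 12 * 26 + 23, so 335 mod 26 = 23
  (-335) mod 26 = (-23) mod 26 = 26 - 23 = 3
Mesh after 335 steps: gear-0 tooth 13 meets gear-1 tooth 3

Answer: 13 3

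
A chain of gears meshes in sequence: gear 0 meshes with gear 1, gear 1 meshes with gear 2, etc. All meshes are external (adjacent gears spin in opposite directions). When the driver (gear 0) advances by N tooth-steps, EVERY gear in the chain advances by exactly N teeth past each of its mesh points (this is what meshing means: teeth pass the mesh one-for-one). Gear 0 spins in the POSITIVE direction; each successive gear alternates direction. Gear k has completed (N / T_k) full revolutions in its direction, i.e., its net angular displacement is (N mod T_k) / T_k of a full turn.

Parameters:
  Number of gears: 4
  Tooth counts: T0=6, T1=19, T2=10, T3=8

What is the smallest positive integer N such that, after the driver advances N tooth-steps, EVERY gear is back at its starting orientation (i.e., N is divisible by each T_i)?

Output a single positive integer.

Answer: 2280

Derivation:
Gear k returns to start when N is a multiple of T_k.
All gears at start simultaneously when N is a common multiple of [6, 19, 10, 8]; the smallest such N is lcm(6, 19, 10, 8).
Start: lcm = T0 = 6
Fold in T1=19: gcd(6, 19) = 1; lcm(6, 19) = 6 * 19 / 1 = 114 / 1 = 114
Fold in T2=10: gcd(114, 10) = 2; lcm(114, 10) = 114 * 10 / 2 = 1140 / 2 = 570
Fold in T3=8: gcd(570, 8) = 2; lcm(570, 8) = 570 * 8 / 2 = 4560 / 2 = 2280
Full cycle length = 2280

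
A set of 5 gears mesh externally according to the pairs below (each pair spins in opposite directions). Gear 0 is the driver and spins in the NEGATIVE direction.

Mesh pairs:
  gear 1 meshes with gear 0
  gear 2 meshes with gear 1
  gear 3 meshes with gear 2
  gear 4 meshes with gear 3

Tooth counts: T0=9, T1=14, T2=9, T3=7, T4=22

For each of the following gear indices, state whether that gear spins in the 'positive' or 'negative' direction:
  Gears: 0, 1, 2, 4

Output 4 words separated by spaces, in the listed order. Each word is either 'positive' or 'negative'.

Gear 0 (driver): negative (depth 0)
  gear 1: meshes with gear 0 -> depth 1 -> positive (opposite of gear 0)
  gear 2: meshes with gear 1 -> depth 2 -> negative (opposite of gear 1)
  gear 3: meshes with gear 2 -> depth 3 -> positive (opposite of gear 2)
  gear 4: meshes with gear 3 -> depth 4 -> negative (opposite of gear 3)
Queried indices 0, 1, 2, 4 -> negative, positive, negative, negative

Answer: negative positive negative negative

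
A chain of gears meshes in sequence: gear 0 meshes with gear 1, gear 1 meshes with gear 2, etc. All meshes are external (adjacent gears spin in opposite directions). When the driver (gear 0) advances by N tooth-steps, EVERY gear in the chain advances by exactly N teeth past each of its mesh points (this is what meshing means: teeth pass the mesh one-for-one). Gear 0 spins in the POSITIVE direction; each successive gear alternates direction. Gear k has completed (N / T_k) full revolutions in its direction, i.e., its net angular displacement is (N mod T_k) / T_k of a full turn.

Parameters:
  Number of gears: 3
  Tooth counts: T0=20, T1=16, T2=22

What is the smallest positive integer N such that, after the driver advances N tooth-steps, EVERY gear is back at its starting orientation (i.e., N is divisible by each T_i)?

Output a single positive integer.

Gear k returns to start when N is a multiple of T_k.
All gears at start simultaneously when N is a common multiple of [20, 16, 22]; the smallest such N is lcm(20, 16, 22).
Start: lcm = T0 = 20
Fold in T1=16: gcd(20, 16) = 4; lcm(20, 16) = 20 * 16 / 4 = 320 / 4 = 80
Fold in T2=22: gcd(80, 22) = 2; lcm(80, 22) = 80 * 22 / 2 = 1760 / 2 = 880
Full cycle length = 880

Answer: 880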